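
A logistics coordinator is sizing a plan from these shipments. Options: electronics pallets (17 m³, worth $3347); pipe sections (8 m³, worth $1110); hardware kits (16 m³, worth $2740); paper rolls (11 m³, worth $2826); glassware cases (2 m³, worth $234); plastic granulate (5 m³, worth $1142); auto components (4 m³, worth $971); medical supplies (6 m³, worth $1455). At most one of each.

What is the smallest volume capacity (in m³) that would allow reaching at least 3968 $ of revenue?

16

Minimise m³ subject to total revenue ≥ 3968.
paper rolls + plastic granulate: 3968 revenue at 16 m³.
No combination under 16 m³ hits 3968.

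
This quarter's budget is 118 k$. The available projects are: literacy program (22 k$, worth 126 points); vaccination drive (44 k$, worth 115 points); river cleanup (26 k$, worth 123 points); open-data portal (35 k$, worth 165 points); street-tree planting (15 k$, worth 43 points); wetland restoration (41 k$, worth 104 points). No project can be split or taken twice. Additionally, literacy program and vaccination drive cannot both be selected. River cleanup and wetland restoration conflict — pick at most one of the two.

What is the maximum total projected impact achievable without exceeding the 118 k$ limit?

457

By projected impact per k$: literacy program 5.73, river cleanup 4.73, open-data portal 4.71 lead.
Best packing: literacy program + river cleanup + open-data portal + street-tree planting — 98 k$, 457 total.
An exhaustive check of the 64 subsets confirms 457.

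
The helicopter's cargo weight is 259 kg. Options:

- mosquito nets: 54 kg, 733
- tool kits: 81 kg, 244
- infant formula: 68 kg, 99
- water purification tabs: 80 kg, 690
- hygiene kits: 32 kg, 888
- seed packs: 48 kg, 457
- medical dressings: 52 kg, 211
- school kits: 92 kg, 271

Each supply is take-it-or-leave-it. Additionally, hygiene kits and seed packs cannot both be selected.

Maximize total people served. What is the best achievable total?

Taking mosquito nets + water purification tabs + hygiene kits + school kits: 258 kg used, 2582 in people served.

2582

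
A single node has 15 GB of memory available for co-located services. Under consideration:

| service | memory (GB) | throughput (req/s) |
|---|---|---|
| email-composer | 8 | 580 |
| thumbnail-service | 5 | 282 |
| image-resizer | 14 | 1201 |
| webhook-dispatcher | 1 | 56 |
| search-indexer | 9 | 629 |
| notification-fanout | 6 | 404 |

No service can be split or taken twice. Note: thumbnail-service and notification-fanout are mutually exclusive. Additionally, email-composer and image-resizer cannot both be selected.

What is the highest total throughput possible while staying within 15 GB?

Best packing: image-resizer + webhook-dispatcher — 15 GB, 1257 total.

1257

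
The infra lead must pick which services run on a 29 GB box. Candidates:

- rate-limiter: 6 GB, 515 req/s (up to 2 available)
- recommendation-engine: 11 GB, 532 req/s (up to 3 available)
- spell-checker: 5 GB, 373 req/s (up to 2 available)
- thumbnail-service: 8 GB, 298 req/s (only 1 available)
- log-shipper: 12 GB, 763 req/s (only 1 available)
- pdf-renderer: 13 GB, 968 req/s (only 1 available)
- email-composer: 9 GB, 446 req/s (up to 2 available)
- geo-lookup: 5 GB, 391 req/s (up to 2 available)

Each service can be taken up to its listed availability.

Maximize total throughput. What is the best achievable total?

2265

Greedy by ratio would take 2×rate-limiter + spell-checker + 2×geo-lookup: 27 GB used, total 2185.
Dropping rate-limiter and spell-checker frees 11 GB; slotting in pdf-renderer (13 GB) lifts the total to 2265 at 29 GB.
That's the maximum — no swap from here does better than 2265.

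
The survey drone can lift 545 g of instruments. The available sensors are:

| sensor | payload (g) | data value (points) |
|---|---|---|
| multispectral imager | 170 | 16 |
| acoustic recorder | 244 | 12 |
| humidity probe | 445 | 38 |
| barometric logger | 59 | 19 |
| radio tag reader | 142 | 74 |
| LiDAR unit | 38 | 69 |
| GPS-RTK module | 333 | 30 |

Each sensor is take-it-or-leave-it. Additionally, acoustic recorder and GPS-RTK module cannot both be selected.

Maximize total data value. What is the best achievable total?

Taking multispectral imager + barometric logger + radio tag reader + LiDAR unit: 409 g used, 178 in data value.
An exhaustive check of the 128 subsets confirms 178.

178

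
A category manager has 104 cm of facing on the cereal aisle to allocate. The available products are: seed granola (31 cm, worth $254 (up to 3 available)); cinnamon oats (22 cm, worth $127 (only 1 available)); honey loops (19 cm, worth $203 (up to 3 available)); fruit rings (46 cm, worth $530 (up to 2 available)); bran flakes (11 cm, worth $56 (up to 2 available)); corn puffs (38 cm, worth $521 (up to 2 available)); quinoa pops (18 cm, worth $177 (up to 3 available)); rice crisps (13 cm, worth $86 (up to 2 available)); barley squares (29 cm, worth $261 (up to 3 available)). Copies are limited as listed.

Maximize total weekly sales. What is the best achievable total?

1254

Ranking by ratio (weekly sales/cm): corn puffs 13.71, fruit rings 11.52, honey loops 10.68.
Taking the top-ratio products first gives honey loops + 2×corn puffs for 1245 (95 cm).
Replace corn puffs with fruit rings: the trade gains 9 net, giving 1254 at 103 cm.
That's the maximum — no swap from here does better than 1254.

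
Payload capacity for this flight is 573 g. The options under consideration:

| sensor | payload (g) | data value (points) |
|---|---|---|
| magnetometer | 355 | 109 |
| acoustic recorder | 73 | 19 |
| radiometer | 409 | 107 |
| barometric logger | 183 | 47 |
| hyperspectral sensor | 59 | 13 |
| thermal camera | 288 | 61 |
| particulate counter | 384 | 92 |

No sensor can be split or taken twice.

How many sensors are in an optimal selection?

2

Optimal total is 156.
One optimal bundle: magnetometer + barometric logger (538 g).
Every optimal selection uses 2 sensors.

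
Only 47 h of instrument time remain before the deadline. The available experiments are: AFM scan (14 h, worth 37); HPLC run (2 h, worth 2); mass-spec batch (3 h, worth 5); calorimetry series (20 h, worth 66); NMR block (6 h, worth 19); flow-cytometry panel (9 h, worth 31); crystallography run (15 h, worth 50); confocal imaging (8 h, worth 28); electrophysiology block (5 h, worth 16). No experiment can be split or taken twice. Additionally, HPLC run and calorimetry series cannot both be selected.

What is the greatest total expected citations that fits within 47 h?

Filling by ratio: mass-spec batch + NMR block + flow-cytometry panel + crystallography run + confocal imaging + electrophysiology block for 149, with 1 h left unused.
Replace NMR block and confocal imaging and electrophysiology block with calorimetry series: the trade gains 3 net, giving 152 at 47 h.

152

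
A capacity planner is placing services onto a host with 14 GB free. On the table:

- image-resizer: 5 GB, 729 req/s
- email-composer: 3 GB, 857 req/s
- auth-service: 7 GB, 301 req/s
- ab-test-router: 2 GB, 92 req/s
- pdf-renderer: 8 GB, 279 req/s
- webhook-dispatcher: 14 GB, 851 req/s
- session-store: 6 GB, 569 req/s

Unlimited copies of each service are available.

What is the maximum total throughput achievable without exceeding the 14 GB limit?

4×email-composer + ab-test-router uses 14 of the 14 GB and totals 3520.

3520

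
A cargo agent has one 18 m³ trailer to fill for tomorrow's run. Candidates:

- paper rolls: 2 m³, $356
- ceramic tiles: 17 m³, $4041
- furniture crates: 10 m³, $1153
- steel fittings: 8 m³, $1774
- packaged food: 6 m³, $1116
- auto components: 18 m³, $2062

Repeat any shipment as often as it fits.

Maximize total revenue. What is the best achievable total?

Ranking by ratio (revenue/m³): ceramic tiles 237.71, steel fittings 221.75, packaged food 186.00.
The ratio ordering already packs tightly: ceramic tiles, 17 m³, 4041.
The spare 1 m³ is too small for any remaining shipment, and no exchange beats 4041.

4041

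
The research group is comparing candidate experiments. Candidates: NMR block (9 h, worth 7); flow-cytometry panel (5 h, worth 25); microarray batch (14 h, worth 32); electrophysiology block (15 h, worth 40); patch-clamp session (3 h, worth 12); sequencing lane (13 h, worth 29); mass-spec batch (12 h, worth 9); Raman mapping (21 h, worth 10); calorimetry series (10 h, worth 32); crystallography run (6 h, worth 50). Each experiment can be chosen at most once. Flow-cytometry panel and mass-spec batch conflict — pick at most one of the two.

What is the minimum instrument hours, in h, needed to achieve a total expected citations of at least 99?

21

Look for the lowest-instrument combination reaching 99.
flow-cytometry panel + calorimetry series + crystallography run: 107 expected citations at 21 h.
Below 21 h the best achievable stays under 99.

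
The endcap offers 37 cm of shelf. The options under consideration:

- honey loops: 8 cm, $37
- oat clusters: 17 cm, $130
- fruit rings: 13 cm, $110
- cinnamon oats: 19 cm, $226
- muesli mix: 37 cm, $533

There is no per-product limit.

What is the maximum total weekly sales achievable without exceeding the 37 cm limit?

The ratio ordering already packs tightly: muesli mix, 37 cm, 533.
Every other selection either busts 37 cm or fails to beat 533.

533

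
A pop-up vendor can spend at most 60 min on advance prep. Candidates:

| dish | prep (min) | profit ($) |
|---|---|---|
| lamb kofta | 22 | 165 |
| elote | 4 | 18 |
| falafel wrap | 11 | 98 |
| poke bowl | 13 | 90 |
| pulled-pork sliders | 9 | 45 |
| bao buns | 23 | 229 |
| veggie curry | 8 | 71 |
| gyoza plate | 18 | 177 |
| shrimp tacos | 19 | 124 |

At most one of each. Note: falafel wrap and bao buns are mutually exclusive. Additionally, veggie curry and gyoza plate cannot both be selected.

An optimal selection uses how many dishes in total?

3

Best achievable profit is 530.
bao buns + gyoza plate + shrimp tacos hits 530 at 60 min.
Every optimal selection uses 3 dishes.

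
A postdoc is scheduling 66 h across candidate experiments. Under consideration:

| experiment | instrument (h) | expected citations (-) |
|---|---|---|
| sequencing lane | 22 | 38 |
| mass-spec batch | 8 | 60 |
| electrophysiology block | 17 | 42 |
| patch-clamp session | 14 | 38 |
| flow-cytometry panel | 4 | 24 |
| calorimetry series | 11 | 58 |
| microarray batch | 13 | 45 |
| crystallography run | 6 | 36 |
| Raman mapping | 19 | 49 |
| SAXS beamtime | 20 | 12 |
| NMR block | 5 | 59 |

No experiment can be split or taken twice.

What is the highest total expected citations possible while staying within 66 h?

331

The ratio heuristic lands on mass-spec batch + patch-clamp session + flow-cytometry panel + calorimetry series + microarray batch + crystallography run + NMR block (320) but leaves 5 h idle.
Dropping patch-clamp session frees 14 h; slotting in Raman mapping (19 h) lifts the total to 331 at 66 h.
No other feasible combination exceeds 331.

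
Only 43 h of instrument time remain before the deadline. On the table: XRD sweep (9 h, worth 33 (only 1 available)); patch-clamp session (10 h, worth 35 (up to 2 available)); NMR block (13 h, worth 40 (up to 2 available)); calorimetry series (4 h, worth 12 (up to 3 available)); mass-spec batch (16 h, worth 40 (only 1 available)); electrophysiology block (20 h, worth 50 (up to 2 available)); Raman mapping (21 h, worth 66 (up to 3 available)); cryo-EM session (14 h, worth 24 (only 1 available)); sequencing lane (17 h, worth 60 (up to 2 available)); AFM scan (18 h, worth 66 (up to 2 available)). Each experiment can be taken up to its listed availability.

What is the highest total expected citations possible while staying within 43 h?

153

Taking the top-ratio experiments first gives XRD sweep + patch-clamp session + calorimetry series + AFM scan for 146 (41 h).
Replace patch-clamp session and calorimetry series and AFM scan with 2×sequencing lane: the trade gains 7 net, giving 153 at 43 h.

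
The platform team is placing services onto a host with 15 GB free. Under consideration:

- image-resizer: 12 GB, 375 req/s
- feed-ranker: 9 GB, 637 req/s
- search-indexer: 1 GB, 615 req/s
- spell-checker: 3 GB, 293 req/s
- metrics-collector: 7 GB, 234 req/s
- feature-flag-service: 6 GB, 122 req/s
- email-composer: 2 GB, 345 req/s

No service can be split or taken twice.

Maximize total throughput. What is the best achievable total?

The ratio ordering already packs tightly: feed-ranker + search-indexer + spell-checker + email-composer, 15 GB, 1890.
Nothing else within 15 GB beats 1890.

1890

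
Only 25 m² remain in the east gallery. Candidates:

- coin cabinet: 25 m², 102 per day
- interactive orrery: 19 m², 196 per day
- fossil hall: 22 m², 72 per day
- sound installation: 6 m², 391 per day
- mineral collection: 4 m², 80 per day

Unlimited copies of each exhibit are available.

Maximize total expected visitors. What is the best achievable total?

Taking 4×sound installation: 24 m² used, 1564 in expected visitors.
That's the maximum — no swap from here does better than 1564.

1564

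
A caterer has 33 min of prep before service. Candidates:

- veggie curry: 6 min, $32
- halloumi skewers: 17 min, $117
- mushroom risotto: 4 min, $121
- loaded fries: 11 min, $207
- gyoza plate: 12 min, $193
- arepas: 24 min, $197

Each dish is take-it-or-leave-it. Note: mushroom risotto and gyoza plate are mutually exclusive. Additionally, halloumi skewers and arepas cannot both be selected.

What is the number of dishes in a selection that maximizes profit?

3

Best achievable profit is 445.
halloumi skewers + mushroom risotto + loaded fries hits 445 at 32 min.
All optima have 3 dishes.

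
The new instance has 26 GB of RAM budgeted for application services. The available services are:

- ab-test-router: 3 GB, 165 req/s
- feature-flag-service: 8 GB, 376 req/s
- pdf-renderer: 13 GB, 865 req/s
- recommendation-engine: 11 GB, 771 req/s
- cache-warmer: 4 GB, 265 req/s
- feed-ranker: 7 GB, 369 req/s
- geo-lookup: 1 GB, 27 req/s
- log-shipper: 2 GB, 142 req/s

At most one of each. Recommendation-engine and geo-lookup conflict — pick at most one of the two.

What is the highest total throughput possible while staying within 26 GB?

Taking pdf-renderer + recommendation-engine + log-shipper: 26 GB used, 1778 in throughput.

1778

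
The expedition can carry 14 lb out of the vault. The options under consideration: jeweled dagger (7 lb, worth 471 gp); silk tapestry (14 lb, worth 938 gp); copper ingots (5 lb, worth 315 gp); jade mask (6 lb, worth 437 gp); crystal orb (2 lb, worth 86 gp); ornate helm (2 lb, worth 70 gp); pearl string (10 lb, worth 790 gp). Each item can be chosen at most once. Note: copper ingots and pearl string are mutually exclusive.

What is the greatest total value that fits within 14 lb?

946

Ranking by ratio (value/lb): pearl string 79.00, jade mask 72.83, jeweled dagger 67.29.
Best packing: crystal orb + ornate helm + pearl string — 14 lb, 946 total.
Runner-up silk tapestry tops out at 938.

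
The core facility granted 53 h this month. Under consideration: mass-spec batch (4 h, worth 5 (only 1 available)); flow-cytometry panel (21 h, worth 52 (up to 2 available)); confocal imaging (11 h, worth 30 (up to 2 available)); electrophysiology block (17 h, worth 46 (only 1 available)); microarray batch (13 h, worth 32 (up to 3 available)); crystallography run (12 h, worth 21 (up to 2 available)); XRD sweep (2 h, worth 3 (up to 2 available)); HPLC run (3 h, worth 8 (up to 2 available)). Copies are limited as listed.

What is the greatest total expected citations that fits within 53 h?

138

By expected citations per h: confocal imaging 2.73, electrophysiology block 2.71, HPLC run 2.67 lead.
A density-first pass picks mass-spec batch + 2×confocal imaging + electrophysiology block + 2×XRD sweep + 2×HPLC run — 133 at 53 h.
Dropping mass-spec batch and 2×XRD sweep and 2×HPLC run frees 14 h; slotting in microarray batch (13 h) lifts the total to 138 at 52 h.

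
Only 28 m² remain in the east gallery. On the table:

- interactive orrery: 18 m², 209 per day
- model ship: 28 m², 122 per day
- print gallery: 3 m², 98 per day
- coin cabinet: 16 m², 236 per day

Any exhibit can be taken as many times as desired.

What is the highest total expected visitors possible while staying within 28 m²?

882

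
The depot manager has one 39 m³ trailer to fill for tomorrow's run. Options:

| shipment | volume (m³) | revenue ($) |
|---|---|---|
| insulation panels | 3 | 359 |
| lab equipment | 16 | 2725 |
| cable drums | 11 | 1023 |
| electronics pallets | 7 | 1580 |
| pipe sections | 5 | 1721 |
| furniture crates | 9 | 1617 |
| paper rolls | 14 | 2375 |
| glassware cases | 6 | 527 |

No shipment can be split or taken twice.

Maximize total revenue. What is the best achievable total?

7652

The ratio heuristic lands on lab equipment + electronics pallets + pipe sections + furniture crates (7643) but leaves 2 m³ idle.
Dropping lab equipment frees 16 m³; slotting in insulation panels + paper rolls (17 m³) lifts the total to 7652 at 38 m³.
The closest alternative, lab equipment + electronics pallets + pipe sections + furniture crates, reaches only 7643.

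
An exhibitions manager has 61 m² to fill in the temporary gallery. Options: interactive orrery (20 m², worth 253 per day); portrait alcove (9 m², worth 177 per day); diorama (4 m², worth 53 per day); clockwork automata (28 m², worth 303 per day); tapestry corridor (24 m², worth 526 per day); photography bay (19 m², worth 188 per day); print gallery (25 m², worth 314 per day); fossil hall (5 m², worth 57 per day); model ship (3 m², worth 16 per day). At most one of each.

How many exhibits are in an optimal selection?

4

Optimal total is 1033.
For example portrait alcove + tapestry corridor + print gallery + model ship achieves it, using 61 m².
All optima have 4 exhibits.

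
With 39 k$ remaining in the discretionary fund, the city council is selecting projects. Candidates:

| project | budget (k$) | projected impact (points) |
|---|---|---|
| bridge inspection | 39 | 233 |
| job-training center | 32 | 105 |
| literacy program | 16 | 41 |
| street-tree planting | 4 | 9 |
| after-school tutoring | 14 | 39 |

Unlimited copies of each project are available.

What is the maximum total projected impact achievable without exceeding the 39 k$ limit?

233

By projected impact per k$: bridge inspection 5.97, job-training center 3.28, after-school tutoring 2.79, literacy program 2.56 lead.
Taking bridge inspection: 39 k$ used, 233 in projected impact.
That's the maximum — no swap from here does better than 233.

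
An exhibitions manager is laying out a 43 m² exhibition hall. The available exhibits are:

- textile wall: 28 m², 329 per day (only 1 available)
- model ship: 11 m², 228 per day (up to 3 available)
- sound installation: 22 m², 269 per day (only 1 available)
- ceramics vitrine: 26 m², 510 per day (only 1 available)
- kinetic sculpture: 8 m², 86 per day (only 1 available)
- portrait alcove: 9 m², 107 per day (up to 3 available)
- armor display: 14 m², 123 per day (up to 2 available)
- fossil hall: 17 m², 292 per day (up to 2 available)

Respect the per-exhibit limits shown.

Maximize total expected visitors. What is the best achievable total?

Density check — model ship 20.73, ceramics vitrine 19.62, fossil hall 17.18, sound installation 12.23 are the best per m².
Filling by ratio: 3×model ship + portrait alcove for 791, with 1 m² left unused.
Replace 3×model ship and portrait alcove with ceramics vitrine + fossil hall: the trade gains 11 net, giving 802 at 43 m².
No other feasible combination exceeds 802.

802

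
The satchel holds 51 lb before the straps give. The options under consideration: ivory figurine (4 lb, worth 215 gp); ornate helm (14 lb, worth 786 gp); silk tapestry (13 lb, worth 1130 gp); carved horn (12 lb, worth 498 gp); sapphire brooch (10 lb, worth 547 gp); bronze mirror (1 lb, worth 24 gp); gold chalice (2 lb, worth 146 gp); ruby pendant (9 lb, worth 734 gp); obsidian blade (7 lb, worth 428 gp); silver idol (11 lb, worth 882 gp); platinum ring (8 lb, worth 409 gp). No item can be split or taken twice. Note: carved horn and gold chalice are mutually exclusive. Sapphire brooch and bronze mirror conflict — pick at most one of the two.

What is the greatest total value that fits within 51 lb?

By value per lb: silk tapestry 86.92, ruby pendant 81.56, silver idol 80.18, gold chalice 73.00 lead.
A density-first pass picks ivory figurine + silk tapestry + bronze mirror + gold chalice + ruby pendant + obsidian blade + silver idol — 3559 at 47 lb.
Dropping ivory figurine frees 4 lb; slotting in platinum ring (8 lb) lifts the total to 3753 at 51 lb.

3753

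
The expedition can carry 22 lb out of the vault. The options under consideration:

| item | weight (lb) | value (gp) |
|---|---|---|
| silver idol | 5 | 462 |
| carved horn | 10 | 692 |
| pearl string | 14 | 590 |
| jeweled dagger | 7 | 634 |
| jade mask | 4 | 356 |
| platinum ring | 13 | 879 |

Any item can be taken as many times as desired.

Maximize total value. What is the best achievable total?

2020

Greedy by ratio would take 4×silver idol: 20 lb used, total 1848.
The 5 lb tied up in silver idol is better spent on jeweled dagger — total rises to 2020 (22 lb).
That's the maximum — no swap from here does better than 2020.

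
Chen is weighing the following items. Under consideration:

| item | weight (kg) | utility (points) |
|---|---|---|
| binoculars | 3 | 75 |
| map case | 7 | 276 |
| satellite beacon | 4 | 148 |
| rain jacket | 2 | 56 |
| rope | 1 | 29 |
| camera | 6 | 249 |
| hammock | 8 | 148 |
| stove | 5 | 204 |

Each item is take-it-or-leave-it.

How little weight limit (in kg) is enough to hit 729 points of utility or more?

Look for the lowest-weight combination reaching 729.
map case + camera + stove reaches 729 using 18 kg.
Any bundle with less than 18 kg falls short of 729.

18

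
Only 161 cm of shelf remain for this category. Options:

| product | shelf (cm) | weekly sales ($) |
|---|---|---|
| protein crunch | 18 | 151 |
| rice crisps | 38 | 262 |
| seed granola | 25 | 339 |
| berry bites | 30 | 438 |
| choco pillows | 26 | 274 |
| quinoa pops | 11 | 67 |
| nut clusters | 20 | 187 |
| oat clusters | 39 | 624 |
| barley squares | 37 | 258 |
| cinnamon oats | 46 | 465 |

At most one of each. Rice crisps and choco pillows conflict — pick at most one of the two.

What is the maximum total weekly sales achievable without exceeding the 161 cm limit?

2053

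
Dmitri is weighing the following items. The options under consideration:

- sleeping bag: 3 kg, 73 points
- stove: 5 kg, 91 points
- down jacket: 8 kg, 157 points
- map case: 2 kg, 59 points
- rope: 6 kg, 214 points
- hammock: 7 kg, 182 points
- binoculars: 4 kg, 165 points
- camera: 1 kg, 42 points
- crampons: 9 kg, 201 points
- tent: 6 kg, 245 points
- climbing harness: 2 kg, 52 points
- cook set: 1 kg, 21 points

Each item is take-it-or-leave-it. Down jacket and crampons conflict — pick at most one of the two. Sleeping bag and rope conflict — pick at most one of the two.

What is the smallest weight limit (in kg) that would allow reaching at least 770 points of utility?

Look for the lowest-weight combination reaching 770.
map case + rope + binoculars + camera + tent + climbing harness: 777 utility at 21 kg.
Below 21 kg the best achievable stays under 770.

21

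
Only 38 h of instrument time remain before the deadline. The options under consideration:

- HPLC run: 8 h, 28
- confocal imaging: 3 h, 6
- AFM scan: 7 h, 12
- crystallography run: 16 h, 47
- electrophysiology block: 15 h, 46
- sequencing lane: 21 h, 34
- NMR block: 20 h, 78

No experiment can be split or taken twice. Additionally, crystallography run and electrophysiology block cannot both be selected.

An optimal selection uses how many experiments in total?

Best achievable expected citations is 130.
For example confocal imaging + electrophysiology block + NMR block achieves it, using 38 h.
All optima have 3 experiments.

3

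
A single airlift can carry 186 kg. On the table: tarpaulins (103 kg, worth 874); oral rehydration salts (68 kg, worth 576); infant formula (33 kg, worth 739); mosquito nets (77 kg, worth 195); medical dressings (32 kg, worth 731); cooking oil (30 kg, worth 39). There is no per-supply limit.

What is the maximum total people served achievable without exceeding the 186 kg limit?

3695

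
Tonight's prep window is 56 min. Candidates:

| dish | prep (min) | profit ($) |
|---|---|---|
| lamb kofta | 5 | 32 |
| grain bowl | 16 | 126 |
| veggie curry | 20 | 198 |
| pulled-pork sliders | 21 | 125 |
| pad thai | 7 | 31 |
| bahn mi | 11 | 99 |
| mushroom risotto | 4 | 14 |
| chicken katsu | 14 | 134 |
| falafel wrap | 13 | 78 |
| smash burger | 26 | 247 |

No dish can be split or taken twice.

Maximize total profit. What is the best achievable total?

Filling by ratio: lamb kofta + veggie curry + bahn mi + mushroom risotto + chicken katsu for 477, with 2 min left unused.
Dropping veggie curry and mushroom risotto frees 24 min; slotting in smash burger (26 min) lifts the total to 512 at 56 min.

512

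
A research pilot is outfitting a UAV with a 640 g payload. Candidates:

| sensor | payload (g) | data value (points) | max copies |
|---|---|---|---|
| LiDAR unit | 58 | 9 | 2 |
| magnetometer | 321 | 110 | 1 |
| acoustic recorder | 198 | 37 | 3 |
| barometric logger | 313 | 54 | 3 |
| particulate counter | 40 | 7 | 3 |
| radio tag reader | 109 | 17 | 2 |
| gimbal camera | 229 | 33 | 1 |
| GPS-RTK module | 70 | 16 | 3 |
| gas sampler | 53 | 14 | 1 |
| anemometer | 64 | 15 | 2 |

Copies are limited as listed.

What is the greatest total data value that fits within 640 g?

180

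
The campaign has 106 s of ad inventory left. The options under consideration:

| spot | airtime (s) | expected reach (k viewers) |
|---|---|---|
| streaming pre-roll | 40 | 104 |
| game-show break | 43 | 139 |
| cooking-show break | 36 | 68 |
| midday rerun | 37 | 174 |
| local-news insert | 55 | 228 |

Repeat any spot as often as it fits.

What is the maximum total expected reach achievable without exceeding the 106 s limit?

402

Filling by ratio: 2×midday rerun for 348, with 32 s left unused.
The 37 s tied up in midday rerun is better spent on local-news insert — total rises to 402 (92 s).
Nothing else within 106 s beats 402.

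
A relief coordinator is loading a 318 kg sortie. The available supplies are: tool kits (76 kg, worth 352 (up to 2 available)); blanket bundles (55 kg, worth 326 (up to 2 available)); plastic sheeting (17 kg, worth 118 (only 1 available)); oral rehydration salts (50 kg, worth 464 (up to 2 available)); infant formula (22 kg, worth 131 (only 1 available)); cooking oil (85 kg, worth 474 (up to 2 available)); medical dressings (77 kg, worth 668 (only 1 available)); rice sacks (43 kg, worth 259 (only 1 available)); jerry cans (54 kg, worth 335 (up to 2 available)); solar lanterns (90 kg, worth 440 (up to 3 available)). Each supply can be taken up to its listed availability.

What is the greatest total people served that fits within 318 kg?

Density check — oral rehydration salts 9.28, medical dressings 8.68, plastic sheeting 6.94 are the best per kg.
Greedy by ratio would take plastic sheeting + 2×oral rehydration salts + medical dressings + 2×jerry cans: 302 kg used, total 2384.
Dropping jerry cans frees 54 kg; slotting in infant formula + rice sacks (65 kg) lifts the total to 2439 at 313 kg.
Nothing else within 318 kg beats 2439.

2439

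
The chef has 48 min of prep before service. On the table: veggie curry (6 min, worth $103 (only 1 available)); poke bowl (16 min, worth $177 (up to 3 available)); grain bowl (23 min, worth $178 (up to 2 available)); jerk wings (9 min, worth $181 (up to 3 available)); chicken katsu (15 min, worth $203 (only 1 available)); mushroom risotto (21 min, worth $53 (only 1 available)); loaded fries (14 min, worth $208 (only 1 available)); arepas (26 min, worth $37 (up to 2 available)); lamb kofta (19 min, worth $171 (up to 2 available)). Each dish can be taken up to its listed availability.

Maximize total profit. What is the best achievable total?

854

Best packing: veggie curry + 3×jerk wings + loaded fries — 47 min, 854 total.
The spare 1 min is too small for any remaining dish, and no exchange beats 854.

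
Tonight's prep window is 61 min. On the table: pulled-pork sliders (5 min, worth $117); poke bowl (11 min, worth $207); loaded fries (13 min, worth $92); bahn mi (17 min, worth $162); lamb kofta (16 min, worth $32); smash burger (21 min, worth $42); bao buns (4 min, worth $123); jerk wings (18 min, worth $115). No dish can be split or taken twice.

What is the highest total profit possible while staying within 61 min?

724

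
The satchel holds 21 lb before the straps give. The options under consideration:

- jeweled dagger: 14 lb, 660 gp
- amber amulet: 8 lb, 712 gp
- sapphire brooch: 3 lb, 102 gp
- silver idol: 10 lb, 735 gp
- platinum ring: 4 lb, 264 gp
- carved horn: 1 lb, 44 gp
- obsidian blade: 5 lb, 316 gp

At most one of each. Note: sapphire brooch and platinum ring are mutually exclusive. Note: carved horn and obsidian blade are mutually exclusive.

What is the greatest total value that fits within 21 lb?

1549

Density check — amber amulet 89.00, silver idol 73.50, platinum ring 66.00 are the best per lb.
Greedy by ratio would take amber amulet + silver idol + carved horn: 19 lb used, total 1491.
The 1 lb tied up in carved horn is better spent on sapphire brooch — total rises to 1549 (21 lb).
That's the maximum — no feasible swap from here does better than 1549.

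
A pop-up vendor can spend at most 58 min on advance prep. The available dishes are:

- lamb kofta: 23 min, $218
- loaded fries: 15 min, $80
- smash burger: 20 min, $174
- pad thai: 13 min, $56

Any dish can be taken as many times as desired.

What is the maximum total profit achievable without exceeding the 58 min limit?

472

Taking the top-ratio dishes first gives 2×lamb kofta for 436 (46 min).
Replace lamb kofta with loaded fries + smash burger: the trade gains 36 net, giving 472 at 58 min.
That's the maximum — no swap from here does better than 472.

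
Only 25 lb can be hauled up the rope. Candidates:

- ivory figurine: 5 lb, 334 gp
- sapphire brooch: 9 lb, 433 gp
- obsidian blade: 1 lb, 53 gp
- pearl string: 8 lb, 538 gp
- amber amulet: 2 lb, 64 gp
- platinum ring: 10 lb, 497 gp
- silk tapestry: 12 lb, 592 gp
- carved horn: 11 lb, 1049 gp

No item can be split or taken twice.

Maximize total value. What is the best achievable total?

By value per lb: carved horn 95.36, pearl string 67.25, ivory figurine 66.80 lead.
Taking ivory figurine + obsidian blade + pearl string + carved horn: 25 lb used, 1974 in value.
Runner-up ivory figurine + pearl string + carved horn tops out at 1921.

1974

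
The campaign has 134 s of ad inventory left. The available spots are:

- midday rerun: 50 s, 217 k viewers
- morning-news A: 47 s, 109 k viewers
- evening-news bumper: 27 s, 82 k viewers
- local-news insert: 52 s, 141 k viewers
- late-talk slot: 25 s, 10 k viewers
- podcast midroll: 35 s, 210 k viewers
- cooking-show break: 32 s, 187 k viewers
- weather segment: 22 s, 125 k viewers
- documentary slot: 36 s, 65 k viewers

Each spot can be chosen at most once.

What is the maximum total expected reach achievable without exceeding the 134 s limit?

634

By expected reach per s: podcast midroll 6.00, cooking-show break 5.84, weather segment 5.68 lead.
Taking the top-ratio spots first gives evening-news bumper + podcast midroll + cooking-show break + weather segment for 604 (116 s).
The 32 s tied up in cooking-show break is better spent on midday rerun — total rises to 634 (134 s).
Runner-up midday rerun + podcast midroll + cooking-show break tops out at 614.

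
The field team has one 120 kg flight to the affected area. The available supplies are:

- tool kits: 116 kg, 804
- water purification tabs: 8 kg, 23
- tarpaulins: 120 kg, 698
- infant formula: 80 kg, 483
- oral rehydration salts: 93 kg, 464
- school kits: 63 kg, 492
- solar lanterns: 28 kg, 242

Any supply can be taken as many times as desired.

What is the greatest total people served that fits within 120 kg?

991

Taking water purification tabs + 4×solar lanterns: 120 kg used, 991 in people served.
Nothing else within 120 kg beats 991.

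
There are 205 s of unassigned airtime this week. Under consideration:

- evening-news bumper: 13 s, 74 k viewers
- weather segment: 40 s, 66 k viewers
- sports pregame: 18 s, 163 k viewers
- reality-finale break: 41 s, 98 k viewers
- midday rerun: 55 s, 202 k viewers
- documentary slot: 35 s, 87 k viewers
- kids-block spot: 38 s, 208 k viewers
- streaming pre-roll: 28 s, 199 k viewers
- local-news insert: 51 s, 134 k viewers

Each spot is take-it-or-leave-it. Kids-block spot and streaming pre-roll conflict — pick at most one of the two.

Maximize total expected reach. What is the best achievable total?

Best packing: evening-news bumper + sports pregame + midday rerun + documentary slot + streaming pre-roll + local-news insert — 200 s, 859 total.
Nothing else feasible within 205 s beats 859.

859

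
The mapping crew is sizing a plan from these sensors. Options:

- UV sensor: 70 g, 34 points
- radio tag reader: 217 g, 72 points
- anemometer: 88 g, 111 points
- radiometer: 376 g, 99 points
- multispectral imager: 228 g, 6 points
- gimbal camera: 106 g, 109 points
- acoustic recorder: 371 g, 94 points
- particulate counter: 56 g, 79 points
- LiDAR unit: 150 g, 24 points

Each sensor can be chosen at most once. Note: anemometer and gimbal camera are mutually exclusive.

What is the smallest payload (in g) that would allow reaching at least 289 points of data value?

431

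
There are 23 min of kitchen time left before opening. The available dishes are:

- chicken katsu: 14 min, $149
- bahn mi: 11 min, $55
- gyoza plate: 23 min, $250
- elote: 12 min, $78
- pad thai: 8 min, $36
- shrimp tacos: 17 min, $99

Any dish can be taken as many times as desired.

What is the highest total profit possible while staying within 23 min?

250

Ranking by ratio (profit/min): gyoza plate 10.87, chicken katsu 10.64, elote 6.50, shrimp tacos 5.82.
Taking gyoza plate: 23 min used, 250 in profit.
Every other selection either busts 23 min or fails to beat 250.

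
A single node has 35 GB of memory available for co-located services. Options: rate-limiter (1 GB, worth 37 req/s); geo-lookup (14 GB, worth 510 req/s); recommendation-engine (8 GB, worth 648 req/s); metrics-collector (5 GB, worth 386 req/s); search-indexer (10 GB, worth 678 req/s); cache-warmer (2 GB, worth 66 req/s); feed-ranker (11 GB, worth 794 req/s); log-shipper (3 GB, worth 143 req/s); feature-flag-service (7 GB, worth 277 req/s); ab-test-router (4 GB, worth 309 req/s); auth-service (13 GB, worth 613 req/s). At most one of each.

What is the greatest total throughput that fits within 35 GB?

Density check — recommendation-engine 81.00, ab-test-router 77.25, metrics-collector 77.20, feed-ranker 72.18 are the best per GB.
Taking the top-ratio services first gives rate-limiter + recommendation-engine + metrics-collector + cache-warmer + feed-ranker + log-shipper + ab-test-router for 2383 (34 GB).
Replace cache-warmer and log-shipper and ab-test-router with search-indexer: the trade gains 160 net, giving 2543 at 35 GB.
Every other selection either busts 35 GB or fails to beat 2543.

2543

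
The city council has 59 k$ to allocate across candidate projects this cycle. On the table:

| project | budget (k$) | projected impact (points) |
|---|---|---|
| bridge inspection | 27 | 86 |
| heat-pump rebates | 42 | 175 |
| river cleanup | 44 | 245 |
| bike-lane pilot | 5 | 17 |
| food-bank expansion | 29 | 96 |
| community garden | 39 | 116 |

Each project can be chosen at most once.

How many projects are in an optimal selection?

2

The maximum projected impact within 59 k$ is 262.
river cleanup + bike-lane pilot hits 262 at 49 k$.
Any selection reaching 262 contains exactly 2 projects.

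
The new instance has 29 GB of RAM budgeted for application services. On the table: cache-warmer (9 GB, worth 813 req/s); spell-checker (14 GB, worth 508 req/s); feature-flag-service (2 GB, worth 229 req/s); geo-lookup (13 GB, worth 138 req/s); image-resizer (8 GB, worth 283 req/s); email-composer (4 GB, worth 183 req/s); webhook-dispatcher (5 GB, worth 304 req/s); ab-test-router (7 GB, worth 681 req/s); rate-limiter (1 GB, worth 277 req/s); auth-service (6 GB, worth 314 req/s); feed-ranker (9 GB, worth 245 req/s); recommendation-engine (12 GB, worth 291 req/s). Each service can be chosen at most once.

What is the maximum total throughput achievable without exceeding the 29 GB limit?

Ranking by ratio (throughput/GB): rate-limiter 277.00, feature-flag-service 114.50, ab-test-router 97.29, cache-warmer 90.33.
The ratio heuristic lands on cache-warmer + feature-flag-service + email-composer + webhook-dispatcher + ab-test-router + rate-limiter (2487) but leaves 1 GB idle.
The 5 GB tied up in webhook-dispatcher is better spent on auth-service — total rises to 2497 (29 GB).
An exhaustive check of the 4096 subsets confirms 2497.

2497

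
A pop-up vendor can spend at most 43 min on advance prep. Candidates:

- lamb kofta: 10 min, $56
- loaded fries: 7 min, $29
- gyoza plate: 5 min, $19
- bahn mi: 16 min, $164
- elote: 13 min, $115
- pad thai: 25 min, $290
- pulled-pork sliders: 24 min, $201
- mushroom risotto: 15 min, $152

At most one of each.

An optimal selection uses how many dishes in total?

Best achievable profit is 454.
One optimal bundle: bahn mi + pad thai (41 min).
Every optimal selection uses 2 dishes.

2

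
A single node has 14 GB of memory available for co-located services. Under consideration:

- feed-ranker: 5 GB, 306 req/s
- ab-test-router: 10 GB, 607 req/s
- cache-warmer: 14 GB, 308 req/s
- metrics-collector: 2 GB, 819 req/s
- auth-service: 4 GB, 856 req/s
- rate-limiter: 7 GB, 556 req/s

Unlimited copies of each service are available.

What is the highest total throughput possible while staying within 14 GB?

The ratio ordering already packs tightly: 7×metrics-collector, 14 GB, 5733.
That's the maximum — no swap from here does better than 5733.

5733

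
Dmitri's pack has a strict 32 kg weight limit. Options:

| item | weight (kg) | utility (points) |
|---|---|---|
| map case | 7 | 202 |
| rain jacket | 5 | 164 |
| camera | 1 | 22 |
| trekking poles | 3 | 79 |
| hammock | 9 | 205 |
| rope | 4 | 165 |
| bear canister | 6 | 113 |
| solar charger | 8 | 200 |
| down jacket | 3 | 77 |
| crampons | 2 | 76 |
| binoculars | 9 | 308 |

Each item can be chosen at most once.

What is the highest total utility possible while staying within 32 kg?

The ratio heuristic lands on map case + rain jacket + camera + trekking poles + rope + crampons + binoculars (1016) but leaves 1 kg idle.
Dropping crampons frees 2 kg; slotting in down jacket (3 kg) lifts the total to 1017 at 32 kg.
That's the maximum — no swap from here does better than 1017.

1017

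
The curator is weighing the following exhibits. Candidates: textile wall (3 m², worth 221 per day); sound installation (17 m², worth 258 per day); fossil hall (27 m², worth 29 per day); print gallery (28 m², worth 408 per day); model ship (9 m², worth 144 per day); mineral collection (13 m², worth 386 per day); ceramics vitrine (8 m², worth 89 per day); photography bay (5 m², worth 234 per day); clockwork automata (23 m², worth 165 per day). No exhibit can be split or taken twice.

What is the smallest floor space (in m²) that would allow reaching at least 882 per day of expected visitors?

Minimise m² subject to total expected visitors ≥ 882.
Taking textile wall + mineral collection + ceramics vitrine + photography bay gives 930 (≥ 882) for 29 m².
Any bundle with less than 29 m² falls short of 882.

29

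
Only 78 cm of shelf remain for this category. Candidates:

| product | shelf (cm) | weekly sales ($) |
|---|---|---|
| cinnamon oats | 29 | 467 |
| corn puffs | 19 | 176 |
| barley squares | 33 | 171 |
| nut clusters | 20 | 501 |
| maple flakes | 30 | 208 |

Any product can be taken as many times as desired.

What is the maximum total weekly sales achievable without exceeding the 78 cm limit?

3×nut clusters uses 60 of the 78 cm and totals 1503.
No other feasible combination exceeds 1503.

1503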